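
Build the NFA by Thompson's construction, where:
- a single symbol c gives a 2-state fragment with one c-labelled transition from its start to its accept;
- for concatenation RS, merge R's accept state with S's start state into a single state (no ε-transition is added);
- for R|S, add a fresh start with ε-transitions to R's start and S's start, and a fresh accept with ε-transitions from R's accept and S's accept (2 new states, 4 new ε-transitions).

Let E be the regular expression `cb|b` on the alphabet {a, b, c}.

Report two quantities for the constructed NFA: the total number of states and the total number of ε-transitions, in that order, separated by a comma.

7, 4

By structural recursion:
Each of the 3 symbol leaves contributes 2 states and 0 ε-transitions.
  cb → 3 states, 0 ε-transitions
  cb|b → 7 states, 4 ε-transitions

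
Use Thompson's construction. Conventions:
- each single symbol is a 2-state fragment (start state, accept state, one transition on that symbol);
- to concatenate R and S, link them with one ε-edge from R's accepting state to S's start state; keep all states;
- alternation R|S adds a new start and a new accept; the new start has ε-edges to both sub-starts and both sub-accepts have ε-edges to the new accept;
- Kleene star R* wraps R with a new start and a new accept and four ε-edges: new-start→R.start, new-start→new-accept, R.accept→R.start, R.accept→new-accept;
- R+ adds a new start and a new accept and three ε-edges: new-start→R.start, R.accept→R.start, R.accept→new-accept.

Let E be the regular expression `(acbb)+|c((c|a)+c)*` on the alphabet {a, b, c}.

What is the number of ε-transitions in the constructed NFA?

Per subexpression:
Each of the 8 symbol leaves contributes 0 ε-transitions.
  acbb = 3 ε-transitions
  (acbb)+ = 6 ε-transitions
  c|a = 4 ε-transitions
  (c|a)+ = 7 ε-transitions
  (c|a)+c = 8 ε-transitions
  ((c|a)+c)* = 12 ε-transitions
  c((c|a)+c)* = 13 ε-transitions
  (acbb)+|c((c|a)+c)* = 23 ε-transitions

23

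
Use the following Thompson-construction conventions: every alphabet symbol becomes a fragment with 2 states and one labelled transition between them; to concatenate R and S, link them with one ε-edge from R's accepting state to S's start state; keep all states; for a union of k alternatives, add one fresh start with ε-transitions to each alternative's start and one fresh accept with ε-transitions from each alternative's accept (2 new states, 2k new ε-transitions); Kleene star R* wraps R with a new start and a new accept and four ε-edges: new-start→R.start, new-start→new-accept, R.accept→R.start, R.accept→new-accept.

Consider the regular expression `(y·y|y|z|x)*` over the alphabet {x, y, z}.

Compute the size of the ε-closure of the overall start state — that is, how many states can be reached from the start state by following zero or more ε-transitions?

7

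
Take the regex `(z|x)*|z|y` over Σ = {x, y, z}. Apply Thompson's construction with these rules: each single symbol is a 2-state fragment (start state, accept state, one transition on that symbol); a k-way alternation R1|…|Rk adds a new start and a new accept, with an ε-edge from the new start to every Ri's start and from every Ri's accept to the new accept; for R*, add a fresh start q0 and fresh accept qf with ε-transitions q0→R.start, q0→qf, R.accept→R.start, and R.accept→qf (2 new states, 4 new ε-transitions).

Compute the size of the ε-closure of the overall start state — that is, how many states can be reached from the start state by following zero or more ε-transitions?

9

Let C(F) = |ε-closure(F.start)| within fragment F, and note whether F accepts ε. Symbol fragments have C = 1 and do not accept ε. Then:
  z|x → |closure| = 1 + 1 + 1 = 3 (the new accept is not ε-reachable since no branch accepts ε)
  (z|x)* → the star's fresh start ε-reaches both the body's start and the fresh accept: |closure| = 2 + 3 = 5
  (z|x)*|z|y → |closure| = 1 (new start) + (5 + 1 + 1) + 1 (new accept, since some branch ε-reaches its own accept) = 9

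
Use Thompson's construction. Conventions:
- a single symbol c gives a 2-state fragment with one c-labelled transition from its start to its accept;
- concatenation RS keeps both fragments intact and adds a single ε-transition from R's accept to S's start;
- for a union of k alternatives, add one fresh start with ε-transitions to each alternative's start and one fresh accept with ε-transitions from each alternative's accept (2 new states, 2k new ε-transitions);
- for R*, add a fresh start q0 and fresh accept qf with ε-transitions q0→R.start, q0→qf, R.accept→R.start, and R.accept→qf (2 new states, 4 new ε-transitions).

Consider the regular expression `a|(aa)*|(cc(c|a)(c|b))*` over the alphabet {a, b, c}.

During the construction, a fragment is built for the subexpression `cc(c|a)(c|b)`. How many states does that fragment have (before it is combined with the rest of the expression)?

16

Fragment for `cc(c|a)(c|b)`:
Each of the 6 symbol leaves contributes a 2-state fragment.
  c|a → 6 states
  c|b → 6 states
  cc(c|a)(c|b) → 16 states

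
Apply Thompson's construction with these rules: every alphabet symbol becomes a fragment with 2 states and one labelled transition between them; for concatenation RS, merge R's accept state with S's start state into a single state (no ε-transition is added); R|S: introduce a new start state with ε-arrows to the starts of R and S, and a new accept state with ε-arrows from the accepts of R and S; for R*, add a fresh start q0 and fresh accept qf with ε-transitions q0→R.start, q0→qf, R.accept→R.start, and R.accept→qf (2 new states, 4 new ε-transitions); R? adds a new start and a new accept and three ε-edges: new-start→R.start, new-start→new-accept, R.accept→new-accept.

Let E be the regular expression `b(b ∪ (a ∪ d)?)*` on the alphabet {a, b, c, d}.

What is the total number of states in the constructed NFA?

15

Bottom-up over the parse tree:
Each of the 4 symbol leaves contributes a 2-state fragment.
  a ∪ d : 6 states
  (a ∪ d)? : 8 states
  b ∪ (a ∪ d)? : 12 states
  (b ∪ (a ∪ d)?)* : 14 states
  b(b ∪ (a ∪ d)?)* : 15 states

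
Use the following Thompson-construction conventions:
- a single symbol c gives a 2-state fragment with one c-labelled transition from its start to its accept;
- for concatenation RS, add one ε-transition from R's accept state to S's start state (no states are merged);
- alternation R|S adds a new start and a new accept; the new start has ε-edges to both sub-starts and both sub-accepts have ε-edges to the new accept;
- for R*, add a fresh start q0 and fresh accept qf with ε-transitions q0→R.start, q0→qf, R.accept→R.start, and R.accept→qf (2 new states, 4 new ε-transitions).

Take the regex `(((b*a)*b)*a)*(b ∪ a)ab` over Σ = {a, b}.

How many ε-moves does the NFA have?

26

Recursing over subexpressions:
Each of the 8 symbol leaves contributes 0 ε-transitions.
  b* — 4 ε-transitions
  b*a — 5 ε-transitions
  (b*a)* — 9 ε-transitions
  (b*a)*b — 10 ε-transitions
  ((b*a)*b)* — 14 ε-transitions
  ((b*a)*b)*a — 15 ε-transitions
  (((b*a)*b)*a)* — 19 ε-transitions
  b ∪ a — 4 ε-transitions
  (((b*a)*b)*a)*(b ∪ a)ab — 26 ε-transitions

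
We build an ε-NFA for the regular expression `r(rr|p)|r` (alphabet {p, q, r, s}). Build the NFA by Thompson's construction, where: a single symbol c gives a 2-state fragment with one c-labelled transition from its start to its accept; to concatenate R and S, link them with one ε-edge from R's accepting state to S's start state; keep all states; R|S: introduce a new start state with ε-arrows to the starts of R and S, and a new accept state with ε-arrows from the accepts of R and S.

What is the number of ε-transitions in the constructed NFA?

Bottom-up over the parse tree:
Each of the 5 symbol leaves contributes 0 ε-transitions.
  rr = 1 ε-transition
  rr|p = 5 ε-transitions
  r(rr|p) = 6 ε-transitions
  r(rr|p)|r = 10 ε-transitions

10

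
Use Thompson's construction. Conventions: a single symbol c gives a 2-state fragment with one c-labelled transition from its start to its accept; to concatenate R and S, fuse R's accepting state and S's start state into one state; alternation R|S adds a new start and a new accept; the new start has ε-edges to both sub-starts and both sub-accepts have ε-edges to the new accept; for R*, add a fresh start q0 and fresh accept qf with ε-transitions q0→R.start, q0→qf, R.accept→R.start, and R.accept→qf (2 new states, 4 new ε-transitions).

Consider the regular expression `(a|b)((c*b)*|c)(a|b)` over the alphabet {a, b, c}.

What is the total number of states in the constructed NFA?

21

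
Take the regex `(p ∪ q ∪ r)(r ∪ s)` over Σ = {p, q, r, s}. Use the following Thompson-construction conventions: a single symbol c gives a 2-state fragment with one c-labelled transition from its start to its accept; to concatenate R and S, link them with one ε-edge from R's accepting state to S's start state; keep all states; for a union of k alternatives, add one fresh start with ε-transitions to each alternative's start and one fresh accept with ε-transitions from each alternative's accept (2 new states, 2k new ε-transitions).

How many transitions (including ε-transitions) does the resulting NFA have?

16

Per subexpression:
Each of the 5 symbol leaves contributes 1 transition (1 symbol, 0 ε).
  p ∪ q ∪ r = 9 transitions (3 symbol, 6 ε)
  r ∪ s = 6 transitions (2 symbol, 4 ε)
  (p ∪ q ∪ r)(r ∪ s) = 16 transitions (5 symbol, 11 ε)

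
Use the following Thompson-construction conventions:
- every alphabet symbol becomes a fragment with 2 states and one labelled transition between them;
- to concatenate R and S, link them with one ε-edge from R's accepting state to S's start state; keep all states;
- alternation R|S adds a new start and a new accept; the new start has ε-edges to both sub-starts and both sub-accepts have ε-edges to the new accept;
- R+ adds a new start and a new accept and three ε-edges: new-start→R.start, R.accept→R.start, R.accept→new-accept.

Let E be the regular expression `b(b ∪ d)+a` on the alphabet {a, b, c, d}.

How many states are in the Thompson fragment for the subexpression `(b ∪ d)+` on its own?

8

Fragment for `(b ∪ d)+`:
Each of the 2 symbol leaves contributes a 2-state fragment.
  b ∪ d : 6 states
  (b ∪ d)+ : 8 states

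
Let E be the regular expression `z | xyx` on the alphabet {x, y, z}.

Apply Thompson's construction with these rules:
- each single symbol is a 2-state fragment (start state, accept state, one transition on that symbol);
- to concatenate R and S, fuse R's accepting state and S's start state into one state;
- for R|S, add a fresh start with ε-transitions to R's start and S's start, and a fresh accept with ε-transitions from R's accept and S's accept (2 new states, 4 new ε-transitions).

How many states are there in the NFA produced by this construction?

8

By structural recursion:
Each of the 4 symbol leaves contributes a 2-state fragment.
  xyx — 4 states
  z | xyx — 8 states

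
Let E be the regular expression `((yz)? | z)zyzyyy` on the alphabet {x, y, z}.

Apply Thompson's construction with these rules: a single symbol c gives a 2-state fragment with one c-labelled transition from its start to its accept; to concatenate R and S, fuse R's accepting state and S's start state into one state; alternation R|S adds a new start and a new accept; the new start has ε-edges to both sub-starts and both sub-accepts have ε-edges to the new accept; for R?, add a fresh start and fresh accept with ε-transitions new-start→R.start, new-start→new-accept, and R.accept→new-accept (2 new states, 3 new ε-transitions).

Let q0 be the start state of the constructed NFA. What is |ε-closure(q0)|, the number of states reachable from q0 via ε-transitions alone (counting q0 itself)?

Compute the ε-closure size of each fragment's start state recursively; a symbol fragment's start has no outgoing ε-edge, so its closure is just itself (size 1).
  yz : C equals the left operand's closure size = 1 (its accept is not ε-reachable, so the closure stops there)
  (yz)? : C = 1 (new start) + 1 (body) + 1 (new accept, via ε) = 3
  (yz)? | z : C = 1 (new start) + (3 + 1) + 1 (new accept, since some branch ε-reaches its own accept) = 6
  ((yz)? | z)zyzyyy : the left operand accepts ε, so the closure extends into the next operand (the shared merged state is already counted); C = 6 + (1−1) = 6

6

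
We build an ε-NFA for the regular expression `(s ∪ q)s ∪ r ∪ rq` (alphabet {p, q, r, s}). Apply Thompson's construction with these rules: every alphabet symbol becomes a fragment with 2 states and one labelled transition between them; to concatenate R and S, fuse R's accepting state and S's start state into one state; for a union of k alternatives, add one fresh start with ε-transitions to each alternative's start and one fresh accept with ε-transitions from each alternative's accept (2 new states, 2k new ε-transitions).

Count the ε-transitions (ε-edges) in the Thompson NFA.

By structural recursion:
Each of the 6 symbol leaves contributes 0 ε-transitions.
  s ∪ q — 4 ε-transitions
  (s ∪ q)s — 4 ε-transitions
  rq — 0 ε-transitions
  (s ∪ q)s ∪ r ∪ rq — 10 ε-transitions

10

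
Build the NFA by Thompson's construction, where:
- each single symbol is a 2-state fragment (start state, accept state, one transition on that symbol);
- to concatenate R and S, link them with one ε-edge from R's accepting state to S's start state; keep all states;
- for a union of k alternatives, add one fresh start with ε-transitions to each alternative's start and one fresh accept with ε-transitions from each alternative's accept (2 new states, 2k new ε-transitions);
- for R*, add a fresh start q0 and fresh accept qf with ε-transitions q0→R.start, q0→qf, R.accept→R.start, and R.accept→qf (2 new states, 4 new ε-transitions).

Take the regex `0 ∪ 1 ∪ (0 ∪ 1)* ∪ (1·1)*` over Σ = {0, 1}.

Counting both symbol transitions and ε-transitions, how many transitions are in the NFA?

Per subexpression:
Each of the 6 symbol leaves contributes 1 transition (1 symbol, 0 ε).
  0 ∪ 1 = 6 transitions (2 symbol, 4 ε)
  (0 ∪ 1)* = 10 transitions (2 symbol, 8 ε)
  1·1 = 3 transitions (2 symbol, 1 ε)
  (1·1)* = 7 transitions (2 symbol, 5 ε)
  0 ∪ 1 ∪ (0 ∪ 1)* ∪ (1·1)* = 27 transitions (6 symbol, 21 ε)

27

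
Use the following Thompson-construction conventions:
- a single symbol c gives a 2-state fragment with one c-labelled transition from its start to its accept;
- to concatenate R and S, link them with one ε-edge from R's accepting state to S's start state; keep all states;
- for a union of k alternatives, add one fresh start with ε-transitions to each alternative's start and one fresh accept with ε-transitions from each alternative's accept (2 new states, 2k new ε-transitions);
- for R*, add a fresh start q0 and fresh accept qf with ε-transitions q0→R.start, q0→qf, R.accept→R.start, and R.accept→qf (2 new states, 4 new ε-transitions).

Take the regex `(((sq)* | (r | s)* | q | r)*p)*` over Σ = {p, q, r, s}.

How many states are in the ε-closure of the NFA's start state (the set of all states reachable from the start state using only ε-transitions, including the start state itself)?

17

Compute the ε-closure size of each fragment's start state recursively; a symbol fragment's start has no outgoing ε-edge, so its closure is just itself (size 1).
  sq — same as the first factor's closure: C = 1
  (sq)* — C = 1 (new start) + 1 (body) + 1 (new accept) = 3
  r | s — C = 1 + 1 + 1 = 3 (the new accept is not ε-reachable since no branch accepts ε)
  (r | s)* — C = 1 (new start) + 3 (body) + 1 (new accept) = 5
  (sq)* | (r | s)* | q | r — new start ε-reaches every alternative's start; at least one alternative accepts ε, so the union's new accept is reached too: C = 1 + 3 + 5 + 1 + 1 + 1 = 12
  ((sq)* | (r | s)* | q | r)* — new start has ε-edges to the inner start and to the new accept, so C = 2 + 12 = 14
  ((sq)* | (r | s)* | q | r)*p — C = 14 + 1 = 15 (closure spills across the concat boundary because the left factor accepts ε)
  (((sq)* | (r | s)* | q | r)*p)* — new start has ε-edges to the inner start and to the new accept, so C = 2 + 15 = 17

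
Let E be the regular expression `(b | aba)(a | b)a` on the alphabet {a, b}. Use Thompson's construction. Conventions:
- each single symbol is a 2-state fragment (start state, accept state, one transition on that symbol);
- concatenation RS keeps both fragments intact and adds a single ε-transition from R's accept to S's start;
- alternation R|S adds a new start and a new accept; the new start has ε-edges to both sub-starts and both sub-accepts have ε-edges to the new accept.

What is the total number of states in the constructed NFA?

Building bottom-up:
Each of the 7 symbol leaves contributes a 2-state fragment.
  aba : 6 states
  b | aba : 10 states
  a | b : 6 states
  (b | aba)(a | b)a : 18 states

18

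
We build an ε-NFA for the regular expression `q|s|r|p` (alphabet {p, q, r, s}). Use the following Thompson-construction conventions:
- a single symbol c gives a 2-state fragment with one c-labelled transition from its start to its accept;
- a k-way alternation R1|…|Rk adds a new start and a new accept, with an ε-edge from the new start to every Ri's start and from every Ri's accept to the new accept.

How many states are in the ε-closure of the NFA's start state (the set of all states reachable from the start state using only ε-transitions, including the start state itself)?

5

Let C(F) = |ε-closure(F.start)| within fragment F, and note whether F accepts ε. Symbol fragments have C = 1 and do not accept ε. Then:
  q|s|r|p : |closure| = 1 + 1 + 1 + 1 + 1 = 5 (the new accept is not ε-reachable since no branch accepts ε)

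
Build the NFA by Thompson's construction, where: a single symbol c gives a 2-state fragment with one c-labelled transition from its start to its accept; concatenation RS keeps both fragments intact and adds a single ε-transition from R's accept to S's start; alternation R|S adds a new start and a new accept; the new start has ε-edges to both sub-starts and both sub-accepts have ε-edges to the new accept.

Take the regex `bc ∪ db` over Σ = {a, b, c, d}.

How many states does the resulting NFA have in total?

10

Per subexpression:
Each of the 4 symbol leaves contributes a 2-state fragment.
  bc — 4 states
  db — 4 states
  bc ∪ db — 10 states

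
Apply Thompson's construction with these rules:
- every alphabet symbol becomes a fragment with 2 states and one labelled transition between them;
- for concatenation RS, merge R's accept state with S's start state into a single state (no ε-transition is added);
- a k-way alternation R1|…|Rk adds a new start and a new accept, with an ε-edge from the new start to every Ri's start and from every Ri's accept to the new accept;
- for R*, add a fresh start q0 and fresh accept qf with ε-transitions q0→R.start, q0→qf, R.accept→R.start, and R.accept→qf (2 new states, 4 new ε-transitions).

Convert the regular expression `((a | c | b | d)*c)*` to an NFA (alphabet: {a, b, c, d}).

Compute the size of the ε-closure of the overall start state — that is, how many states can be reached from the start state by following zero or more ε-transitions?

9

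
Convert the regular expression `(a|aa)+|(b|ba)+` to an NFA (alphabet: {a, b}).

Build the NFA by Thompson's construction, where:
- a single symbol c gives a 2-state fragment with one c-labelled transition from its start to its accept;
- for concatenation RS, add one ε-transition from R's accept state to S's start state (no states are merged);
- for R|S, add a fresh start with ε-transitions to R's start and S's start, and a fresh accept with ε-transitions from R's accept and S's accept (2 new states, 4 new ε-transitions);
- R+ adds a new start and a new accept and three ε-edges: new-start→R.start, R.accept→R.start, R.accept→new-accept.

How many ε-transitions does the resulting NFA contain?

Per subexpression:
Each of the 6 symbol leaves contributes 0 ε-transitions.
  aa = 1 ε-transition
  a|aa = 5 ε-transitions
  (a|aa)+ = 8 ε-transitions
  ba = 1 ε-transition
  b|ba = 5 ε-transitions
  (b|ba)+ = 8 ε-transitions
  (a|aa)+|(b|ba)+ = 20 ε-transitions

20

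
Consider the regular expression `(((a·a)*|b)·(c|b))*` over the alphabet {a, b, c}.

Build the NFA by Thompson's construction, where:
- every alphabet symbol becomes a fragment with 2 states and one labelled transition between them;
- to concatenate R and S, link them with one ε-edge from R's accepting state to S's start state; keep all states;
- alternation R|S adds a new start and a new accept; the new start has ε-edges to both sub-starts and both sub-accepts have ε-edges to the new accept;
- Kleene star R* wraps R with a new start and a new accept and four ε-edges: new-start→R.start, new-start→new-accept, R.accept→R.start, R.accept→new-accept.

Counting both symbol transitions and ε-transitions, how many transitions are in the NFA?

23

Recursing over subexpressions:
Each of the 5 symbol leaves contributes 1 transition (1 symbol, 0 ε).
  a·a = 3 transitions (2 symbol, 1 ε)
  (a·a)* = 7 transitions (2 symbol, 5 ε)
  (a·a)*|b = 12 transitions (3 symbol, 9 ε)
  c|b = 6 transitions (2 symbol, 4 ε)
  ((a·a)*|b)·(c|b) = 19 transitions (5 symbol, 14 ε)
  (((a·a)*|b)·(c|b))* = 23 transitions (5 symbol, 18 ε)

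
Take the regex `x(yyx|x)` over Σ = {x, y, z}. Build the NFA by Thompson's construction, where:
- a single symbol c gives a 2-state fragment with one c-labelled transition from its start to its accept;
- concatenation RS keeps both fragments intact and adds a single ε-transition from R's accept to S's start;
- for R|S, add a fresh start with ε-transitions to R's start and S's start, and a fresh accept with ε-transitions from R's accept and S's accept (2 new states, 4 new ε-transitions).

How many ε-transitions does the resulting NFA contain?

7

Bottom-up over the parse tree:
Each of the 5 symbol leaves contributes 0 ε-transitions.
  yyx — 2 ε-transitions
  yyx|x — 6 ε-transitions
  x(yyx|x) — 7 ε-transitions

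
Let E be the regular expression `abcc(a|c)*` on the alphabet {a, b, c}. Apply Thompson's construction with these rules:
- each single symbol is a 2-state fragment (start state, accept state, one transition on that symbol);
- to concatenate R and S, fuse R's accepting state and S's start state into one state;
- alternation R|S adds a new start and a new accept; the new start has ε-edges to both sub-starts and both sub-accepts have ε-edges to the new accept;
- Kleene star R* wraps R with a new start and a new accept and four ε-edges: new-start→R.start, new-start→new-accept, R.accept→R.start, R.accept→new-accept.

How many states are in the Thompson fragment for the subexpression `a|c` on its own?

Fragment for `a|c`:
Each of the 2 symbol leaves contributes a 2-state fragment.
  a|c : 6 states

6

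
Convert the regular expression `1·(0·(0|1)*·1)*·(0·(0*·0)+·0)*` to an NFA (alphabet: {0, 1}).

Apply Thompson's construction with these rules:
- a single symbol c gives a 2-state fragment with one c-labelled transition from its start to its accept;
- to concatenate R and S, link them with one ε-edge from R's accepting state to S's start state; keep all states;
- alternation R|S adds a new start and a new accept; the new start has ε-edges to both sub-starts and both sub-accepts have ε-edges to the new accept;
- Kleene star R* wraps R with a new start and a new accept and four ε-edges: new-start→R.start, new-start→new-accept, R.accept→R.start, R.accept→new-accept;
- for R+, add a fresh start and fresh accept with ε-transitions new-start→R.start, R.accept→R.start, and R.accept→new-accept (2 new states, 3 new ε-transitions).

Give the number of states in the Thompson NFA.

By structural recursion:
Each of the 9 symbol leaves contributes a 2-state fragment.
  0|1 : 6 states
  (0|1)* : 8 states
  0·(0|1)*·1 : 12 states
  (0·(0|1)*·1)* : 14 states
  0* : 4 states
  0*·0 : 6 states
  (0*·0)+ : 8 states
  0·(0*·0)+·0 : 12 states
  (0·(0*·0)+·0)* : 14 states
  1·(0·(0|1)*·1)*·(0·(0*·0)+·0)* : 30 states

30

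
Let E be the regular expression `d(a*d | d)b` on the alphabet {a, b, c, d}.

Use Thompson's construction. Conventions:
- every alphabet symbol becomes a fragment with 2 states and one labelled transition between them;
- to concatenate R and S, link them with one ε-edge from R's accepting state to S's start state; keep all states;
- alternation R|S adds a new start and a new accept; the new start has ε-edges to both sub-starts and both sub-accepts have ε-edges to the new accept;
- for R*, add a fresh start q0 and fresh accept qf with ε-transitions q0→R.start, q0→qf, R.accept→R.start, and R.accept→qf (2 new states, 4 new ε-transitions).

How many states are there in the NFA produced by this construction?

14

Per subexpression:
Each of the 5 symbol leaves contributes a 2-state fragment.
  a* — 4 states
  a*d — 6 states
  a*d | d — 10 states
  d(a*d | d)b — 14 states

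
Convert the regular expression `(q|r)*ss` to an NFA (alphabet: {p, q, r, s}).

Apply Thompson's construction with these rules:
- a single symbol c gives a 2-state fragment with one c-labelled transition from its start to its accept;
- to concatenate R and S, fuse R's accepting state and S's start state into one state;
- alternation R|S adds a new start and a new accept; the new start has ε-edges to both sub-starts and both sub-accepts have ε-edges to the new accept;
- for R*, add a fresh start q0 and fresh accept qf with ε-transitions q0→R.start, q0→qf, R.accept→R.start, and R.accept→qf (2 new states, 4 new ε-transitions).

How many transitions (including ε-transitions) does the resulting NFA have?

12

By structural recursion:
Each of the 4 symbol leaves contributes 1 transition (1 symbol, 0 ε).
  q|r — 6 transitions (2 symbol, 4 ε)
  (q|r)* — 10 transitions (2 symbol, 8 ε)
  (q|r)*ss — 12 transitions (4 symbol, 8 ε)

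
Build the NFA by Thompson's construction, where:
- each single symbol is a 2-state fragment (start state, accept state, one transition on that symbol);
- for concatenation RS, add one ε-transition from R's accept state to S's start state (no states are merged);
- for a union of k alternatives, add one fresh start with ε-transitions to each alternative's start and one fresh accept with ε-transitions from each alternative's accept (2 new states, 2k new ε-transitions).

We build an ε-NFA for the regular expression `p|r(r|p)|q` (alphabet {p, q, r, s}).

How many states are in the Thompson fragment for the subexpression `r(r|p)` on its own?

Fragment for `r(r|p)`:
Each of the 3 symbol leaves contributes a 2-state fragment.
  r|p → 6 states
  r(r|p) → 8 states

8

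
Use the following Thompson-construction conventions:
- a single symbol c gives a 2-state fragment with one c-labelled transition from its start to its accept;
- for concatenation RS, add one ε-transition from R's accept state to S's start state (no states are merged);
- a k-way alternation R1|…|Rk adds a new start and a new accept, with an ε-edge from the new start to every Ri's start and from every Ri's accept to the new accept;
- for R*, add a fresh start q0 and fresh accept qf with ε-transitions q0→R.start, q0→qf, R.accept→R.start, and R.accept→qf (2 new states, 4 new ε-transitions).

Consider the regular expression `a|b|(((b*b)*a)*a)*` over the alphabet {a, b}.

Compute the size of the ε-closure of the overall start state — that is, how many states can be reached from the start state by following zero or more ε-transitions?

Work bottom-up. For each fragment F, track |ε-closure(F.start)| and whether F's accept lies in that closure (i.e. whether F accepts ε). A single-symbol fragment has closure size 1 and does not accept ε.
  b* — the star's fresh start ε-reaches both the body's start and the fresh accept: |closure| = 2 + 1 = 3
  b*b — |closure| = 3 + 1 = 4 (closure spills across the concat boundary because the left factor accepts ε)
  (b*b)* — |closure| = 1 (new start) + 4 (body) + 1 (new accept) = 6
  (b*b)*a — the left operand accepts ε, so the closure extends into the next operand (via the concat ε-link); |closure| = 6 + 1 = 7
  ((b*b)*a)* — |closure| = 1 (new start) + 7 (body) + 1 (new accept) = 9
  ((b*b)*a)*a — the left operand accepts ε, so the closure extends into the next operand (via the concat ε-link); |closure| = 9 + 1 = 10
  (((b*b)*a)*a)* — the star's fresh start ε-reaches both the body's start and the fresh accept: |closure| = 2 + 10 = 12
  a|b|(((b*b)*a)*a)* — |closure| = 1 (new start) + (1 + 1 + 12) + 1 (new accept, since some branch ε-reaches its own accept) = 16

16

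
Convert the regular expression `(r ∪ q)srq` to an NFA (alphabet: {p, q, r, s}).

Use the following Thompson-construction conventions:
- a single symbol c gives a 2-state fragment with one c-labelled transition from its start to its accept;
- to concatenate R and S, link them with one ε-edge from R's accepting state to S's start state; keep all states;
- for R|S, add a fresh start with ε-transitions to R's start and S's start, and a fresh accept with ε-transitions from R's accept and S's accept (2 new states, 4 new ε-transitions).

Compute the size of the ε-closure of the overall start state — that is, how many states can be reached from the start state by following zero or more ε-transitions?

3

Compute the ε-closure size of each fragment's start state recursively; a symbol fragment's start has no outgoing ε-edge, so its closure is just itself (size 1).
  r ∪ q → |closure| = 1 + 1 + 1 = 3 (the new accept is not ε-reachable since no branch accepts ε)
  (r ∪ q)srq → same as the first factor's closure: |closure| = 3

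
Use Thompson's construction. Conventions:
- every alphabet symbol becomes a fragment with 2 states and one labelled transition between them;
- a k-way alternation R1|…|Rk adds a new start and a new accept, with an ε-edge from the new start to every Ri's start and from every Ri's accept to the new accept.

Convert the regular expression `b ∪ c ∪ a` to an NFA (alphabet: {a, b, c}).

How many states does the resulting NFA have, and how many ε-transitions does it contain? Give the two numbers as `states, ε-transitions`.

Building bottom-up:
Each of the 3 symbol leaves contributes 2 states and 0 ε-transitions.
  b ∪ c ∪ a — 8 states, 6 ε-transitions

8, 6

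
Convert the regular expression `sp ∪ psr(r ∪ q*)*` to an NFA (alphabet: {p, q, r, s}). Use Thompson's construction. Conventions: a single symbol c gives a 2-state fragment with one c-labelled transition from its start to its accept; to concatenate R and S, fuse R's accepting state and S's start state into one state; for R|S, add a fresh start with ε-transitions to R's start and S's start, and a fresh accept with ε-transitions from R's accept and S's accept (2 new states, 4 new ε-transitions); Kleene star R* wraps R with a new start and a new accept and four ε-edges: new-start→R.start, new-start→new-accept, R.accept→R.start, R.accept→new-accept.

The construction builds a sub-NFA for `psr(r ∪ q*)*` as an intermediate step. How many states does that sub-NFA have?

Fragment for `psr(r ∪ q*)*`:
Each of the 5 symbol leaves contributes a 2-state fragment.
  q* — 4 states
  r ∪ q* — 8 states
  (r ∪ q*)* — 10 states
  psr(r ∪ q*)* — 13 states

13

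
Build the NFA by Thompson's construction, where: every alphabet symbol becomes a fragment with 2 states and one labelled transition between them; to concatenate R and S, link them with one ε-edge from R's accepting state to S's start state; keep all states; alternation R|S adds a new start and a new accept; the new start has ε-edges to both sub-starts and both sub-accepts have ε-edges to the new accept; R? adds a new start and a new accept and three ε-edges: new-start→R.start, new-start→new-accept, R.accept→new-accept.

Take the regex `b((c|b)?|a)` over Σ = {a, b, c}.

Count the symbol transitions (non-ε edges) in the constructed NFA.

4

Building bottom-up:
Each of the 4 symbol leaves contributes exactly 1 symbol transition.
  c|b → 2 symbol transitions
  (c|b)? → 2 symbol transitions
  (c|b)?|a → 3 symbol transitions
  b((c|b)?|a) → 4 symbol transitions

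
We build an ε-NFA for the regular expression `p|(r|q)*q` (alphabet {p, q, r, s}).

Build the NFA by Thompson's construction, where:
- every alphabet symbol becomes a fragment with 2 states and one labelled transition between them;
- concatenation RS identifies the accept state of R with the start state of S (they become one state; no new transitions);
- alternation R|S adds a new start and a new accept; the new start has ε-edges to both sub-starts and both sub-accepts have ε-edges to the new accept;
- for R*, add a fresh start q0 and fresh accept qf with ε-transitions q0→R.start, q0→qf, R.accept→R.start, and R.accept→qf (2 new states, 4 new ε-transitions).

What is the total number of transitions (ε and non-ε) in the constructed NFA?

16

Bottom-up over the parse tree:
Each of the 4 symbol leaves contributes 1 transition (1 symbol, 0 ε).
  r|q → 6 transitions (2 symbol, 4 ε)
  (r|q)* → 10 transitions (2 symbol, 8 ε)
  (r|q)*q → 11 transitions (3 symbol, 8 ε)
  p|(r|q)*q → 16 transitions (4 symbol, 12 ε)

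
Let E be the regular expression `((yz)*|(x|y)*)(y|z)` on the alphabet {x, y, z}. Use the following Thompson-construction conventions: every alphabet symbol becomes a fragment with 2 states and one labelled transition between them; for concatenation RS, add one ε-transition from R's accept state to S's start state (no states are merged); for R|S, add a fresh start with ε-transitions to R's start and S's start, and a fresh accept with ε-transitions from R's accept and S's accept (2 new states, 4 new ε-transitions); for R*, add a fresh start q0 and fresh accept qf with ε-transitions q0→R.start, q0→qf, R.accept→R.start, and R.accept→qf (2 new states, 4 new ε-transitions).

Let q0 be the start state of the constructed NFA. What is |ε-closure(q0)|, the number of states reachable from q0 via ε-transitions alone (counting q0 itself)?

Work bottom-up. For each fragment F, track |ε-closure(F.start)| and whether F's accept lies in that closure (i.e. whether F accepts ε). A single-symbol fragment has closure size 1 and does not accept ε.
  yz — same as the first factor's closure: C = 1
  (yz)* — the star's fresh start ε-reaches both the body's start and the fresh accept: C = 2 + 1 = 3
  x|y — C = 1 + 1 + 1 = 3 (the new accept is not ε-reachable since no branch accepts ε)
  (x|y)* — new start has ε-edges to the inner start and to the new accept, so C = 2 + 3 = 5
  (yz)*|(x|y)* — C = 1 (new start) + (3 + 5) + 1 (new accept, since some branch ε-reaches its own accept) = 10
  y|z — C = 1 + 1 + 1 = 3 (the new accept is not ε-reachable since no branch accepts ε)
  ((yz)*|(x|y)*)(y|z) — the left operand accepts ε, so the closure extends into the next operand (via the concat ε-link); C = 10 + 3 = 13

13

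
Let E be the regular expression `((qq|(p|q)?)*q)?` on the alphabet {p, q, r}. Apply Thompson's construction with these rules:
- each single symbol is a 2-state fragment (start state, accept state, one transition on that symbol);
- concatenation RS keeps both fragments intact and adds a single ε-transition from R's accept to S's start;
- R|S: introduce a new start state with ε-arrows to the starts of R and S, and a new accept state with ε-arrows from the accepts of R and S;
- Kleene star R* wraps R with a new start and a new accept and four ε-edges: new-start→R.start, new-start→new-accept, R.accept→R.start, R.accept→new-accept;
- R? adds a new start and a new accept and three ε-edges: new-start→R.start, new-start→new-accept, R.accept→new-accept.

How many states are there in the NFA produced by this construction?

20

Per subexpression:
Each of the 5 symbol leaves contributes a 2-state fragment.
  qq = 4 states
  p|q = 6 states
  (p|q)? = 8 states
  qq|(p|q)? = 14 states
  (qq|(p|q)?)* = 16 states
  (qq|(p|q)?)*q = 18 states
  ((qq|(p|q)?)*q)? = 20 states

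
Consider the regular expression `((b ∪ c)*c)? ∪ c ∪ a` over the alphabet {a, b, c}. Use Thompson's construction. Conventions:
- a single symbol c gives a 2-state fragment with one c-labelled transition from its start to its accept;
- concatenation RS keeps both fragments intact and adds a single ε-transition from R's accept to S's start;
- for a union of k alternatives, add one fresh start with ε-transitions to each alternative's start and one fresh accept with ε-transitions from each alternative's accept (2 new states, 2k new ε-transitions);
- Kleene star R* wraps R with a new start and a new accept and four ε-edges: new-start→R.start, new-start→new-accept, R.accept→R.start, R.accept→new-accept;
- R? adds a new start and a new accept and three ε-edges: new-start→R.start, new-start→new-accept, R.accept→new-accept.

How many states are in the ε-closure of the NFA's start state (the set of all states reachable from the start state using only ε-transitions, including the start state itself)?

12

Work bottom-up. For each fragment F, track |ε-closure(F.start)| and whether F's accept lies in that closure (i.e. whether F accepts ε). A single-symbol fragment has closure size 1 and does not accept ε.
  b ∪ c : new start ε-reaches every alternative's start; none of them accept ε, so the new accept is not reached: |ε-closure| = 1 + 1 + 1 = 3
  (b ∪ c)* : |ε-closure| = 1 (new start) + 3 (body) + 1 (new accept) = 5
  (b ∪ c)*c : the left operand accepts ε, so the closure extends into the next operand (via the concat ε-link); |ε-closure| = 5 + 1 = 6
  ((b ∪ c)*c)? : new start has ε-edges to the inner start and to the new accept, so |ε-closure| = 2 + 6 = 8
  ((b ∪ c)*c)? ∪ c ∪ a : new start ε-reaches every alternative's start; at least one alternative accepts ε, so the union's new accept is reached too: |ε-closure| = 1 + 8 + 1 + 1 + 1 = 12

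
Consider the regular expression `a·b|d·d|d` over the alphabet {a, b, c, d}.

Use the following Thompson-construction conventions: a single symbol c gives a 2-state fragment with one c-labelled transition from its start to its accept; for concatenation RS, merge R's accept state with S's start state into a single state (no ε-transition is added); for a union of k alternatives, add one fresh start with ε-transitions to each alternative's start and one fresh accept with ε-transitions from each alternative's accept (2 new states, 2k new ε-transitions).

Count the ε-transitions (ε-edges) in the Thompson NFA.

By structural recursion:
Each of the 5 symbol leaves contributes 0 ε-transitions.
  a·b → 0 ε-transitions
  d·d → 0 ε-transitions
  a·b|d·d|d → 6 ε-transitions

6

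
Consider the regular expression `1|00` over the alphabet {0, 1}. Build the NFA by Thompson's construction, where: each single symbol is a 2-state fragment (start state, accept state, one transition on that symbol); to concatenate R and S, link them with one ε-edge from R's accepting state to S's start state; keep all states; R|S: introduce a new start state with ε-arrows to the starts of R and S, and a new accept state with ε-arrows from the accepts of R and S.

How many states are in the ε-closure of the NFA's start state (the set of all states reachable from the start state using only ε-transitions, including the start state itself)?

3

Let C(F) = |ε-closure(F.start)| within fragment F, and note whether F accepts ε. Symbol fragments have C = 1 and do not accept ε. Then:
  00 — same as the first factor's closure: |closure| = 1
  1|00 — new start ε-reaches every alternative's start; none of them accept ε, so the new accept is not reached: |closure| = 1 + 1 + 1 = 3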